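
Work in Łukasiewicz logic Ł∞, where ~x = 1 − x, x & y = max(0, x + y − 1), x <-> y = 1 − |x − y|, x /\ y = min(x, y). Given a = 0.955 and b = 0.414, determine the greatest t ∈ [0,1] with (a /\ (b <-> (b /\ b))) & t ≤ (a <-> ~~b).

b /\ b = min(0.414, 0.414) = 0.414
b <-> (b /\ b) = 1 − |0.414 − 0.414| = 1 − 0.000 = 1.000
a /\ (b <-> (b /\ b)) = min(0.955, 1.000) = 0.955
So the left factor is a /\ (b <-> (b /\ b)) = 0.955.
~b = 1 − 0.414 = 0.586
~~b = 1 − 0.586 = 0.414
a <-> ~~b = 1 − |0.955 − 0.414| = 1 − 0.541 = 0.459
So the right-hand bound is a <-> ~~b = 0.459.
The residuum of the Łukasiewicz t-norm gives the supremum: min(1, 1 − 0.955 + 0.459).
1 − 0.955 + 0.459 = 0.504, so t = min(1, 0.504) = 0.504.
Check: 0.955 & 0.504 = max(0, 0.459) = 0.459 ≤ 0.459.

0.504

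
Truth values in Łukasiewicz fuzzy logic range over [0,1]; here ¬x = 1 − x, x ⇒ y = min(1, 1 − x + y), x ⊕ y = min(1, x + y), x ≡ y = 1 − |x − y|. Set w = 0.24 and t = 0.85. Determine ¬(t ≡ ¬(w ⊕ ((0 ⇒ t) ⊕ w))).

0 ⇒ t = min(1, 1 − 0.00 + 0.85) = min(1, 1.85) = 1.00
(0 ⇒ t) ⊕ w = min(1, 1.00 + 0.24) = min(1, 1.24) = 1.00
w ⊕ ((0 ⇒ t) ⊕ w) = min(1, 0.24 + 1.00) = min(1, 1.24) = 1.00
¬(w ⊕ ((0 ⇒ t) ⊕ w)) = 1 − 1.00 = 0.00
t ≡ ¬(w ⊕ ((0 ⇒ t) ⊕ w)) = 1 − |0.85 − 0.00| = 1 − 0.85 = 0.15
¬(t ≡ ¬(w ⊕ ((0 ⇒ t) ⊕ w))) = 1 − 0.15 = 0.85

0.85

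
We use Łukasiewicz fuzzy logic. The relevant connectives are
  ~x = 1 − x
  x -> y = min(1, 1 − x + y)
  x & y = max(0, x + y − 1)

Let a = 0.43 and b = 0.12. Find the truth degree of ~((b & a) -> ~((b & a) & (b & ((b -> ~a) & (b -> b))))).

0.00

b & a = max(0, 0.12 + 0.43 − 1) = max(0, -0.45) = 0.00
~a = 1 − 0.43 = 0.57
b -> ~a = min(1, 1 − 0.12 + 0.57) = min(1, 1.45) = 1.00
b -> b = min(1, 1 − 0.12 + 0.12) = min(1, 1.00) = 1.00
(b -> ~a) & (b -> b) = max(0, 1.00 + 1.00 − 1) = max(0, 1.00) = 1.00
b & ((b -> ~a) & (b -> b)) = max(0, 0.12 + 1.00 − 1) = max(0, 0.12) = 0.12
(b & a) & (b & ((b -> ~a) & (b -> b))) = max(0, 0.00 + 0.12 − 1) = max(0, -0.88) = 0.00
~((b & a) & (b & ((b -> ~a) & (b -> b)))) = 1 − 0.00 = 1.00
(b & a) -> ~((b & a) & (b & ((b -> ~a) & (b -> b)))) = min(1, 1 − 0.00 + 1.00) = min(1, 2.00) = 1.00
~((b & a) -> ~((b & a) & (b & ((b -> ~a) & (b -> b))))) = 1 − 1.00 = 0.00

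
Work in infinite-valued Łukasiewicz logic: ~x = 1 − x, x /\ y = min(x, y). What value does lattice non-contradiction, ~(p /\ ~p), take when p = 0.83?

~p = 1 − 0.83 = 0.17
p /\ ~p = min(0.83, 0.17) = 0.17
~(p /\ ~p) = 1 − 0.17 = 0.83
(The value 0.83 < 1 shows this instance is not satisfied; not a Ł∞-tautology — its value is 1 − min(a, 1−a).)

0.83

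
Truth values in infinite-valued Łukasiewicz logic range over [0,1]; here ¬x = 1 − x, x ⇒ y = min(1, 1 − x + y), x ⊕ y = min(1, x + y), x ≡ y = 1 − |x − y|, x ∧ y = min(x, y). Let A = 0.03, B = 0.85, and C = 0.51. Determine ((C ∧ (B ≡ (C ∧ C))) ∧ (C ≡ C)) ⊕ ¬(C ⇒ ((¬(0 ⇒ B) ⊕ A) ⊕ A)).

C ∧ C = min(0.51, 0.51) = 0.51
B ≡ (C ∧ C) = 1 − |0.85 − 0.51| = 1 − 0.34 = 0.66
C ∧ (B ≡ (C ∧ C)) = min(0.51, 0.66) = 0.51
C ≡ C = 1 − |0.51 − 0.51| = 1 − 0.00 = 1.00
(C ∧ (B ≡ (C ∧ C))) ∧ (C ≡ C) = min(0.51, 1.00) = 0.51
0 ⇒ B = min(1, 1 − 0.00 + 0.85) = min(1, 1.85) = 1.00
¬(0 ⇒ B) = 1 − 1.00 = 0.00
¬(0 ⇒ B) ⊕ A = min(1, 0.00 + 0.03) = min(1, 0.03) = 0.03
(¬(0 ⇒ B) ⊕ A) ⊕ A = min(1, 0.03 + 0.03) = min(1, 0.06) = 0.06
C ⇒ ((¬(0 ⇒ B) ⊕ A) ⊕ A) = min(1, 1 − 0.51 + 0.06) = min(1, 0.55) = 0.55
¬(C ⇒ ((¬(0 ⇒ B) ⊕ A) ⊕ A)) = 1 − 0.55 = 0.45
((C ∧ (B ≡ (C ∧ C))) ∧ (C ≡ C)) ⊕ ¬(C ⇒ ((¬(0 ⇒ B) ⊕ A) ⊕ A)) = min(1, 0.51 + 0.45) = min(1, 0.96) = 0.96

0.96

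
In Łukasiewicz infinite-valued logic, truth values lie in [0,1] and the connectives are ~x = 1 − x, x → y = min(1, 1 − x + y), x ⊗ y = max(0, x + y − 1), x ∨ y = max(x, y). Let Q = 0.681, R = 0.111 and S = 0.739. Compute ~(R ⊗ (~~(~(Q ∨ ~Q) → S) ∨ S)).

~Q = 1 − 0.681 = 0.319
Q ∨ ~Q = max(0.681, 0.319) = 0.681
~(Q ∨ ~Q) = 1 − 0.681 = 0.319
~(Q ∨ ~Q) → S = min(1, 1 − 0.319 + 0.739) = min(1, 1.420) = 1.000
~(~(Q ∨ ~Q) → S) = 1 − 1.000 = 0.000
~~(~(Q ∨ ~Q) → S) = 1 − 0.000 = 1.000
~~(~(Q ∨ ~Q) → S) ∨ S = max(1.000, 0.739) = 1.000
R ⊗ (~~(~(Q ∨ ~Q) → S) ∨ S) = max(0, 0.111 + 1.000 − 1) = max(0, 0.111) = 0.111
~(R ⊗ (~~(~(Q ∨ ~Q) → S) ∨ S)) = 1 − 0.111 = 0.889

0.889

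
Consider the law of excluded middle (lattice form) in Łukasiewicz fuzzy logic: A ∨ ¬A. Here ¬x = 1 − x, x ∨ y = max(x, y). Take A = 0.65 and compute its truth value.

¬A = 1 − 0.65 = 0.35
A ∨ ¬A = max(0.65, 0.35) = 0.65
(The value 0.65 < 1 shows this instance is not satisfied; not a Ł∞-tautology — its value is max(a, 1−a).)

0.65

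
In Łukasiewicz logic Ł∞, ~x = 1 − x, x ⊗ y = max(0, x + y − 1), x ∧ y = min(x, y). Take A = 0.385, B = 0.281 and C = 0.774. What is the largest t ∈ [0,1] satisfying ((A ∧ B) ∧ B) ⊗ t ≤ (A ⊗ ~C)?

0.719

A ∧ B = min(0.385, 0.281) = 0.281
(A ∧ B) ∧ B = min(0.281, 0.281) = 0.281
So the left factor is (A ∧ B) ∧ B = 0.281.
~C = 1 − 0.774 = 0.226
A ⊗ ~C = max(0, 0.385 + 0.226 − 1) = max(0, -0.389) = 0.000
So the right-hand bound is A ⊗ ~C = 0.000.
The residuum of the Łukasiewicz t-norm gives the supremum: min(1, 1 − 0.281 + 0.000).
1 − 0.281 + 0.000 = 0.719, so t = min(1, 0.719) = 0.719.
Check: 0.281 ⊗ 0.719 = max(0, 0.000) = 0.000 ≤ 0.000.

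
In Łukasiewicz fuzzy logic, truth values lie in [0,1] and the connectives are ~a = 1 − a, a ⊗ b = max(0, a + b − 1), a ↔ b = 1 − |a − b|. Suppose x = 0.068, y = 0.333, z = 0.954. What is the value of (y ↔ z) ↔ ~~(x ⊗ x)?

y ↔ z = 1 − |0.333 − 0.954| = 1 − 0.621 = 0.379
x ⊗ x = max(0, 0.068 + 0.068 − 1) = max(0, -0.864) = 0.000
~(x ⊗ x) = 1 − 0.000 = 1.000
~~(x ⊗ x) = 1 − 1.000 = 0.000
(y ↔ z) ↔ ~~(x ⊗ x) = 1 − |0.379 − 0.000| = 1 − 0.379 = 0.621

0.621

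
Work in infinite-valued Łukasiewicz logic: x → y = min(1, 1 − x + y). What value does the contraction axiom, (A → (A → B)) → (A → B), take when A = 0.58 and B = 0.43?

A → B = min(1, 1 − 0.58 + 0.43) = min(1, 0.85) = 0.85
A → (A → B) = min(1, 1 − 0.58 + 0.85) = min(1, 1.27) = 1.00
(A → (A → B)) → (A → B) = min(1, 1 − 1.00 + 0.85) = min(1, 0.85) = 0.85
(The value 0.85 < 1 shows this instance is not satisfied; fails in Ł∞ (the t-norm is not idempotent).)

0.85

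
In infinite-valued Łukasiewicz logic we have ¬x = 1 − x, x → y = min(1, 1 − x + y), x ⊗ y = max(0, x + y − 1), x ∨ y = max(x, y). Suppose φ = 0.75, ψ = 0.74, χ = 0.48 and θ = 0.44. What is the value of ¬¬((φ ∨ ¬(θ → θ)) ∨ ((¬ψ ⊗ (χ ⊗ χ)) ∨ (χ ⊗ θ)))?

0.75

θ → θ = min(1, 1 − 0.44 + 0.44) = min(1, 1.00) = 1.00
¬(θ → θ) = 1 − 1.00 = 0.00
φ ∨ ¬(θ → θ) = max(0.75, 0.00) = 0.75
¬ψ = 1 − 0.74 = 0.26
χ ⊗ χ = max(0, 0.48 + 0.48 − 1) = max(0, -0.04) = 0.00
¬ψ ⊗ (χ ⊗ χ) = max(0, 0.26 + 0.00 − 1) = max(0, -0.74) = 0.00
χ ⊗ θ = max(0, 0.48 + 0.44 − 1) = max(0, -0.08) = 0.00
(¬ψ ⊗ (χ ⊗ χ)) ∨ (χ ⊗ θ) = max(0.00, 0.00) = 0.00
(φ ∨ ¬(θ → θ)) ∨ ((¬ψ ⊗ (χ ⊗ χ)) ∨ (χ ⊗ θ)) = max(0.75, 0.00) = 0.75
¬((φ ∨ ¬(θ → θ)) ∨ ((¬ψ ⊗ (χ ⊗ χ)) ∨ (χ ⊗ θ))) = 1 − 0.75 = 0.25
¬¬((φ ∨ ¬(θ → θ)) ∨ ((¬ψ ⊗ (χ ⊗ χ)) ∨ (χ ⊗ θ))) = 1 − 0.25 = 0.75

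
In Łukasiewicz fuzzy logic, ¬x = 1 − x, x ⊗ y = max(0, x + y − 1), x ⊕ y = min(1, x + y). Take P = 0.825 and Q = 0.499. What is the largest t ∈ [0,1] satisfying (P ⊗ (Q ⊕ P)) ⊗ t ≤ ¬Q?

0.676

Q ⊕ P = min(1, 0.499 + 0.825) = min(1, 1.324) = 1.000
P ⊗ (Q ⊕ P) = max(0, 0.825 + 1.000 − 1) = max(0, 0.825) = 0.825
So the left factor is P ⊗ (Q ⊕ P) = 0.825.
¬Q = 1 − 0.499 = 0.501
So the right-hand bound is ¬Q = 0.501.
The residuum of the Łukasiewicz t-norm gives the supremum: min(1, 1 − 0.825 + 0.501).
1 − 0.825 + 0.501 = 0.676, so t = min(1, 0.676) = 0.676.
Check: 0.825 ⊗ 0.676 = max(0, 0.501) = 0.501 ≤ 0.501.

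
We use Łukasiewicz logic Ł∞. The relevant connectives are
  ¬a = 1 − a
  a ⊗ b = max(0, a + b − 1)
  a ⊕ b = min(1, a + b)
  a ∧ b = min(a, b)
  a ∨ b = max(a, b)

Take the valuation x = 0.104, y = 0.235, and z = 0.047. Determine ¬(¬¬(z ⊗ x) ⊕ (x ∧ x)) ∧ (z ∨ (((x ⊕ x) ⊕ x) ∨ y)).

0.312

z ⊗ x = max(0, 0.047 + 0.104 − 1) = max(0, -0.849) = 0.000
¬(z ⊗ x) = 1 − 0.000 = 1.000
¬¬(z ⊗ x) = 1 − 1.000 = 0.000
x ∧ x = min(0.104, 0.104) = 0.104
¬¬(z ⊗ x) ⊕ (x ∧ x) = min(1, 0.000 + 0.104) = min(1, 0.104) = 0.104
¬(¬¬(z ⊗ x) ⊕ (x ∧ x)) = 1 − 0.104 = 0.896
x ⊕ x = min(1, 0.104 + 0.104) = min(1, 0.208) = 0.208
(x ⊕ x) ⊕ x = min(1, 0.208 + 0.104) = min(1, 0.312) = 0.312
((x ⊕ x) ⊕ x) ∨ y = max(0.312, 0.235) = 0.312
z ∨ (((x ⊕ x) ⊕ x) ∨ y) = max(0.047, 0.312) = 0.312
¬(¬¬(z ⊗ x) ⊕ (x ∧ x)) ∧ (z ∨ (((x ⊕ x) ⊕ x) ∨ y)) = min(0.896, 0.312) = 0.312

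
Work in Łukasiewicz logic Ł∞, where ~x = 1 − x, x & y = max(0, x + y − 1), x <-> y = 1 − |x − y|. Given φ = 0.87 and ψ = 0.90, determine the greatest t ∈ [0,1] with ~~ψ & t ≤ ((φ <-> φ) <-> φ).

0.97

~ψ = 1 − 0.90 = 0.10
~~ψ = 1 − 0.10 = 0.90
So the left factor is ~~ψ = 0.90.
φ <-> φ = 1 − |0.87 − 0.87| = 1 − 0.00 = 1.00
(φ <-> φ) <-> φ = 1 − |1.00 − 0.87| = 1 − 0.13 = 0.87
So the right-hand bound is (φ <-> φ) <-> φ = 0.87.
The residuum of the Łukasiewicz t-norm gives the supremum: min(1, 1 − 0.90 + 0.87).
1 − 0.90 + 0.87 = 0.97, so t = min(1, 0.97) = 0.97.
Check: 0.90 & 0.97 = max(0, 0.87) = 0.87 ≤ 0.87.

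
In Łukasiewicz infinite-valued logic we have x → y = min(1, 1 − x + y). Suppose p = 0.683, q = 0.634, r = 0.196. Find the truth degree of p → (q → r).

q → r = min(1, 1 − 0.634 + 0.196) = min(1, 0.562) = 0.562
p → (q → r) = min(1, 1 − 0.683 + 0.562) = min(1, 0.879) = 0.879

0.879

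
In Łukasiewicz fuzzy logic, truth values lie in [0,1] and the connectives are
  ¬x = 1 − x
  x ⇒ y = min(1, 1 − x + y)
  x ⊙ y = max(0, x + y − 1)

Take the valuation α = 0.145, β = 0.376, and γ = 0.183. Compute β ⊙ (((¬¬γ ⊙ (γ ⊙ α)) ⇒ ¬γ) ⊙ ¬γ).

0.193

¬γ = 1 − 0.183 = 0.817
¬¬γ = 1 − 0.817 = 0.183
γ ⊙ α = max(0, 0.183 + 0.145 − 1) = max(0, -0.672) = 0.000
¬¬γ ⊙ (γ ⊙ α) = max(0, 0.183 + 0.000 − 1) = max(0, -0.817) = 0.000
(¬¬γ ⊙ (γ ⊙ α)) ⇒ ¬γ = min(1, 1 − 0.000 + 0.817) = min(1, 1.817) = 1.000
((¬¬γ ⊙ (γ ⊙ α)) ⇒ ¬γ) ⊙ ¬γ = max(0, 1.000 + 0.817 − 1) = max(0, 0.817) = 0.817
β ⊙ (((¬¬γ ⊙ (γ ⊙ α)) ⇒ ¬γ) ⊙ ¬γ) = max(0, 0.376 + 0.817 − 1) = max(0, 0.193) = 0.193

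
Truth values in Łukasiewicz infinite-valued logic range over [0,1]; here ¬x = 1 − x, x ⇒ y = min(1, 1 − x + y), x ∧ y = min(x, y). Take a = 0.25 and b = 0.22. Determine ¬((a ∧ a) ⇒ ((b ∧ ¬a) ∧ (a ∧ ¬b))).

a ∧ a = min(0.25, 0.25) = 0.25
¬a = 1 − 0.25 = 0.75
b ∧ ¬a = min(0.22, 0.75) = 0.22
¬b = 1 − 0.22 = 0.78
a ∧ ¬b = min(0.25, 0.78) = 0.25
(b ∧ ¬a) ∧ (a ∧ ¬b) = min(0.22, 0.25) = 0.22
(a ∧ a) ⇒ ((b ∧ ¬a) ∧ (a ∧ ¬b)) = min(1, 1 − 0.25 + 0.22) = min(1, 0.97) = 0.97
¬((a ∧ a) ⇒ ((b ∧ ¬a) ∧ (a ∧ ¬b))) = 1 − 0.97 = 0.03

0.03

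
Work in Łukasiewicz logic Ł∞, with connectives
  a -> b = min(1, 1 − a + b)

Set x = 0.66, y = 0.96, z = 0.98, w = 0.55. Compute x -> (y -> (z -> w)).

z -> w = min(1, 1 − 0.98 + 0.55) = min(1, 0.57) = 0.57
y -> (z -> w) = min(1, 1 − 0.96 + 0.57) = min(1, 0.61) = 0.61
x -> (y -> (z -> w)) = min(1, 1 − 0.66 + 0.61) = min(1, 0.95) = 0.95

0.95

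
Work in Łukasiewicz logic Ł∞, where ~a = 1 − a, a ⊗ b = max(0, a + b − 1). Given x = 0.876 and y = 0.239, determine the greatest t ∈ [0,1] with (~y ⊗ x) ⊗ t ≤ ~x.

~y = 1 − 0.239 = 0.761
~y ⊗ x = max(0, 0.761 + 0.876 − 1) = max(0, 0.637) = 0.637
So the left factor is ~y ⊗ x = 0.637.
~x = 1 − 0.876 = 0.124
So the right-hand bound is ~x = 0.124.
The residuum of the Łukasiewicz t-norm gives the supremum: min(1, 1 − 0.637 + 0.124).
1 − 0.637 + 0.124 = 0.487, so t = min(1, 0.487) = 0.487.
Check: 0.637 ⊗ 0.487 = max(0, 0.124) = 0.124 ≤ 0.124.

0.487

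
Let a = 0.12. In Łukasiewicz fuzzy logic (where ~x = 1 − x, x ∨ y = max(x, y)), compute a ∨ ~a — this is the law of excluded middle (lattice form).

0.88

~a = 1 − 0.12 = 0.88
a ∨ ~a = max(0.12, 0.88) = 0.88
(The value 0.88 < 1 shows this instance is not satisfied; not a Ł∞-tautology — its value is max(a, 1−a).)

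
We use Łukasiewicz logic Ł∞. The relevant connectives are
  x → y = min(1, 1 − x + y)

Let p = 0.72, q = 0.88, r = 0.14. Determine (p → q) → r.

p → q = min(1, 1 − 0.72 + 0.88) = min(1, 1.16) = 1.00
(p → q) → r = min(1, 1 − 1.00 + 0.14) = min(1, 0.14) = 0.14

0.14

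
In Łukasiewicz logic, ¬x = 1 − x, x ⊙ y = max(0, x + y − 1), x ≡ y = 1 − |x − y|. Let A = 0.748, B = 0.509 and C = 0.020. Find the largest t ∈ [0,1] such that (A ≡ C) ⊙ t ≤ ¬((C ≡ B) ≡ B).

A ≡ C = 1 − |0.748 − 0.020| = 1 − 0.728 = 0.272
So the left factor is A ≡ C = 0.272.
C ≡ B = 1 − |0.020 − 0.509| = 1 − 0.489 = 0.511
(C ≡ B) ≡ B = 1 − |0.511 − 0.509| = 1 − 0.002 = 0.998
¬((C ≡ B) ≡ B) = 1 − 0.998 = 0.002
So the right-hand bound is ¬((C ≡ B) ≡ B) = 0.002.
The residuum of the Łukasiewicz t-norm gives the supremum: min(1, 1 − 0.272 + 0.002).
1 − 0.272 + 0.002 = 0.730, so t = min(1, 0.730) = 0.730.
Check: 0.272 ⊙ 0.730 = max(0, 0.002) = 0.002 ≤ 0.002.

0.730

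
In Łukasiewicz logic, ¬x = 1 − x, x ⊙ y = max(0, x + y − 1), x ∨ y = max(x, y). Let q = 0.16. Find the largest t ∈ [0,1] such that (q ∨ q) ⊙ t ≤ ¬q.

q ∨ q = max(0.16, 0.16) = 0.16
So the left factor is q ∨ q = 0.16.
¬q = 1 − 0.16 = 0.84
So the right-hand bound is ¬q = 0.84.
The residuum of the Łukasiewicz t-norm gives the supremum: min(1, 1 − 0.16 + 0.84).
1 − 0.16 + 0.84 = 1.68, so t = min(1, 1.68) = 1.00.
Check: 0.16 ⊙ 1.00 = max(0, 0.16) = 0.16 ≤ 0.84.

1.00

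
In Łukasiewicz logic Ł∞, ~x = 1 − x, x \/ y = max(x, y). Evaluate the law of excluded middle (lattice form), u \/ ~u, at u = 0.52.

0.52

~u = 1 − 0.52 = 0.48
u \/ ~u = max(0.52, 0.48) = 0.52
(The value 0.52 < 1 shows this instance is not satisfied; not a Ł∞-tautology — its value is max(a, 1−a).)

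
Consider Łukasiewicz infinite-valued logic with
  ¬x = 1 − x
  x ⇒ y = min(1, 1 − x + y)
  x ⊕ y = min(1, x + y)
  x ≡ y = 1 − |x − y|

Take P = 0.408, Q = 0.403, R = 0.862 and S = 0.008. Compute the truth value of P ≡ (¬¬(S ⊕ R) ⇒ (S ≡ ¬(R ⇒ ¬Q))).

S ⊕ R = min(1, 0.008 + 0.862) = min(1, 0.870) = 0.870
¬(S ⊕ R) = 1 − 0.870 = 0.130
¬¬(S ⊕ R) = 1 − 0.130 = 0.870
¬Q = 1 − 0.403 = 0.597
R ⇒ ¬Q = min(1, 1 − 0.862 + 0.597) = min(1, 0.735) = 0.735
¬(R ⇒ ¬Q) = 1 − 0.735 = 0.265
S ≡ ¬(R ⇒ ¬Q) = 1 − |0.008 − 0.265| = 1 − 0.257 = 0.743
¬¬(S ⊕ R) ⇒ (S ≡ ¬(R ⇒ ¬Q)) = min(1, 1 − 0.870 + 0.743) = min(1, 0.873) = 0.873
P ≡ (¬¬(S ⊕ R) ⇒ (S ≡ ¬(R ⇒ ¬Q))) = 1 − |0.408 − 0.873| = 1 − 0.465 = 0.535

0.535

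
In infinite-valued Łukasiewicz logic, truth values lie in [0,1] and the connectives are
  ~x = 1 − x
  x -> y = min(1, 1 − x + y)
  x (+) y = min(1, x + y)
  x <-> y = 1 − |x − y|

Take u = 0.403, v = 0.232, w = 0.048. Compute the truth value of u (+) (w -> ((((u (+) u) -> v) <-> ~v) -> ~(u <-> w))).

1.000

u (+) u = min(1, 0.403 + 0.403) = min(1, 0.806) = 0.806
(u (+) u) -> v = min(1, 1 − 0.806 + 0.232) = min(1, 0.426) = 0.426
~v = 1 − 0.232 = 0.768
((u (+) u) -> v) <-> ~v = 1 − |0.426 − 0.768| = 1 − 0.342 = 0.658
u <-> w = 1 − |0.403 − 0.048| = 1 − 0.355 = 0.645
~(u <-> w) = 1 − 0.645 = 0.355
(((u (+) u) -> v) <-> ~v) -> ~(u <-> w) = min(1, 1 − 0.658 + 0.355) = min(1, 0.697) = 0.697
w -> ((((u (+) u) -> v) <-> ~v) -> ~(u <-> w)) = min(1, 1 − 0.048 + 0.697) = min(1, 1.649) = 1.000
u (+) (w -> ((((u (+) u) -> v) <-> ~v) -> ~(u <-> w))) = min(1, 0.403 + 1.000) = min(1, 1.403) = 1.000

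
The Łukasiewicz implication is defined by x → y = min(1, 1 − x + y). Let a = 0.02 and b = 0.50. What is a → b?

1.00

a → b = min(1, 1 − 0.02 + 0.50) = min(1, 1.48) = 1.00
For comparison, the Gödel implication (1 if x ≤ y else y) would give 1.00.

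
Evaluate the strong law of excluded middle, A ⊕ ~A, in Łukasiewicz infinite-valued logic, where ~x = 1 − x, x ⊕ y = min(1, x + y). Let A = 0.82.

1.00

~A = 1 − 0.82 = 0.18
A ⊕ ~A = min(1, 0.82 + 0.18) = min(1, 1.00) = 1.00
(As expected: always 1 in Ł∞ since a ⊕ (1−a) = 1.)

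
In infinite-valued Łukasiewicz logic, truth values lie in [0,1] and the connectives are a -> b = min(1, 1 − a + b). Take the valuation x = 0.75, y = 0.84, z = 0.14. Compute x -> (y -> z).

0.55

y -> z = min(1, 1 − 0.84 + 0.14) = min(1, 0.30) = 0.30
x -> (y -> z) = min(1, 1 − 0.75 + 0.30) = min(1, 0.55) = 0.55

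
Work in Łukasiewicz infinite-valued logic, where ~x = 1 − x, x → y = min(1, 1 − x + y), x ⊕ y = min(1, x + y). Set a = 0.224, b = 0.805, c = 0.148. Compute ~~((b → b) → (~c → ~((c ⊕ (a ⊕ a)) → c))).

0.596

b → b = min(1, 1 − 0.805 + 0.805) = min(1, 1.000) = 1.000
~c = 1 − 0.148 = 0.852
a ⊕ a = min(1, 0.224 + 0.224) = min(1, 0.448) = 0.448
c ⊕ (a ⊕ a) = min(1, 0.148 + 0.448) = min(1, 0.596) = 0.596
(c ⊕ (a ⊕ a)) → c = min(1, 1 − 0.596 + 0.148) = min(1, 0.552) = 0.552
~((c ⊕ (a ⊕ a)) → c) = 1 − 0.552 = 0.448
~c → ~((c ⊕ (a ⊕ a)) → c) = min(1, 1 − 0.852 + 0.448) = min(1, 0.596) = 0.596
(b → b) → (~c → ~((c ⊕ (a ⊕ a)) → c)) = min(1, 1 − 1.000 + 0.596) = min(1, 0.596) = 0.596
~((b → b) → (~c → ~((c ⊕ (a ⊕ a)) → c))) = 1 − 0.596 = 0.404
~~((b → b) → (~c → ~((c ⊕ (a ⊕ a)) → c))) = 1 − 0.404 = 0.596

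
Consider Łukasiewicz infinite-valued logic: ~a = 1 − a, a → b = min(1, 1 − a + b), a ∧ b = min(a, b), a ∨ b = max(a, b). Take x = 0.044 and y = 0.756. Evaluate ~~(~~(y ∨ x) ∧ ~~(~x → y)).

0.756

y ∨ x = max(0.756, 0.044) = 0.756
~(y ∨ x) = 1 − 0.756 = 0.244
~~(y ∨ x) = 1 − 0.244 = 0.756
~x = 1 − 0.044 = 0.956
~x → y = min(1, 1 − 0.956 + 0.756) = min(1, 0.800) = 0.800
~(~x → y) = 1 − 0.800 = 0.200
~~(~x → y) = 1 − 0.200 = 0.800
~~(y ∨ x) ∧ ~~(~x → y) = min(0.756, 0.800) = 0.756
~(~~(y ∨ x) ∧ ~~(~x → y)) = 1 − 0.756 = 0.244
~~(~~(y ∨ x) ∧ ~~(~x → y)) = 1 − 0.244 = 0.756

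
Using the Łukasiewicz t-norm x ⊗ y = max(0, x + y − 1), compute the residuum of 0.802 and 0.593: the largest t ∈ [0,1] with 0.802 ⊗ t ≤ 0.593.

The residuum of the Łukasiewicz t-norm gives the supremum: min(1, 1 − 0.802 + 0.593).
1 − 0.802 + 0.593 = 0.791, so t = min(1, 0.791) = 0.791.
Check: 0.802 ⊗ 0.791 = max(0, 0.593) = 0.593 ≤ 0.593.

0.791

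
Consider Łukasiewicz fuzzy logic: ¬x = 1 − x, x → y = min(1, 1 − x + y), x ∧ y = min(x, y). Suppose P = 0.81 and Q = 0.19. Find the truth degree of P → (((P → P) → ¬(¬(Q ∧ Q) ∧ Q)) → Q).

P → P = min(1, 1 − 0.81 + 0.81) = min(1, 1.00) = 1.00
Q ∧ Q = min(0.19, 0.19) = 0.19
¬(Q ∧ Q) = 1 − 0.19 = 0.81
¬(Q ∧ Q) ∧ Q = min(0.81, 0.19) = 0.19
¬(¬(Q ∧ Q) ∧ Q) = 1 − 0.19 = 0.81
(P → P) → ¬(¬(Q ∧ Q) ∧ Q) = min(1, 1 − 1.00 + 0.81) = min(1, 0.81) = 0.81
((P → P) → ¬(¬(Q ∧ Q) ∧ Q)) → Q = min(1, 1 − 0.81 + 0.19) = min(1, 0.38) = 0.38
P → (((P → P) → ¬(¬(Q ∧ Q) ∧ Q)) → Q) = min(1, 1 − 0.81 + 0.38) = min(1, 0.57) = 0.57

0.57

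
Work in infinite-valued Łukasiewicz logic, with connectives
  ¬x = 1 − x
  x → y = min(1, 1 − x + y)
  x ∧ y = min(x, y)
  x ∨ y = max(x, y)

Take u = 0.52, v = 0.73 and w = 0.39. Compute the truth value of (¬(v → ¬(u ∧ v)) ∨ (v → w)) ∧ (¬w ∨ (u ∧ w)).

u ∧ v = min(0.52, 0.73) = 0.52
¬(u ∧ v) = 1 − 0.52 = 0.48
v → ¬(u ∧ v) = min(1, 1 − 0.73 + 0.48) = min(1, 0.75) = 0.75
¬(v → ¬(u ∧ v)) = 1 − 0.75 = 0.25
v → w = min(1, 1 − 0.73 + 0.39) = min(1, 0.66) = 0.66
¬(v → ¬(u ∧ v)) ∨ (v → w) = max(0.25, 0.66) = 0.66
¬w = 1 − 0.39 = 0.61
u ∧ w = min(0.52, 0.39) = 0.39
¬w ∨ (u ∧ w) = max(0.61, 0.39) = 0.61
(¬(v → ¬(u ∧ v)) ∨ (v → w)) ∧ (¬w ∨ (u ∧ w)) = min(0.66, 0.61) = 0.61

0.61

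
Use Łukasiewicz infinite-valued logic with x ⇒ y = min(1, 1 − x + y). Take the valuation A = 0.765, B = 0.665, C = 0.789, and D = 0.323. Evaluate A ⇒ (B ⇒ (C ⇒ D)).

C ⇒ D = min(1, 1 − 0.789 + 0.323) = min(1, 0.534) = 0.534
B ⇒ (C ⇒ D) = min(1, 1 − 0.665 + 0.534) = min(1, 0.869) = 0.869
A ⇒ (B ⇒ (C ⇒ D)) = min(1, 1 − 0.765 + 0.869) = min(1, 1.104) = 1.000

1.000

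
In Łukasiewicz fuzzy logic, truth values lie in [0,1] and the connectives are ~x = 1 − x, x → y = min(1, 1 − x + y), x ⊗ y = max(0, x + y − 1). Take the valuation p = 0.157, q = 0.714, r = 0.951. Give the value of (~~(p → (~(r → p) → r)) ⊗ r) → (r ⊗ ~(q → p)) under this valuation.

0.557

r → p = min(1, 1 − 0.951 + 0.157) = min(1, 0.206) = 0.206
~(r → p) = 1 − 0.206 = 0.794
~(r → p) → r = min(1, 1 − 0.794 + 0.951) = min(1, 1.157) = 1.000
p → (~(r → p) → r) = min(1, 1 − 0.157 + 1.000) = min(1, 1.843) = 1.000
~(p → (~(r → p) → r)) = 1 − 1.000 = 0.000
~~(p → (~(r → p) → r)) = 1 − 0.000 = 1.000
~~(p → (~(r → p) → r)) ⊗ r = max(0, 1.000 + 0.951 − 1) = max(0, 0.951) = 0.951
q → p = min(1, 1 − 0.714 + 0.157) = min(1, 0.443) = 0.443
~(q → p) = 1 − 0.443 = 0.557
r ⊗ ~(q → p) = max(0, 0.951 + 0.557 − 1) = max(0, 0.508) = 0.508
(~~(p → (~(r → p) → r)) ⊗ r) → (r ⊗ ~(q → p)) = min(1, 1 − 0.951 + 0.508) = min(1, 0.557) = 0.557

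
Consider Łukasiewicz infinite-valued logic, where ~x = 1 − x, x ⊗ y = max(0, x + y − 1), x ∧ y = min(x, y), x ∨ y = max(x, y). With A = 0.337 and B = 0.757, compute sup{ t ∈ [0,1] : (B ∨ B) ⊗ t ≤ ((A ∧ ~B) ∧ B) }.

0.486

B ∨ B = max(0.757, 0.757) = 0.757
So the left factor is B ∨ B = 0.757.
~B = 1 − 0.757 = 0.243
A ∧ ~B = min(0.337, 0.243) = 0.243
(A ∧ ~B) ∧ B = min(0.243, 0.757) = 0.243
So the right-hand bound is (A ∧ ~B) ∧ B = 0.243.
The residuum of the Łukasiewicz t-norm gives the supremum: min(1, 1 − 0.757 + 0.243).
1 − 0.757 + 0.243 = 0.486, so t = min(1, 0.486) = 0.486.
Check: 0.757 ⊗ 0.486 = max(0, 0.243) = 0.243 ≤ 0.243.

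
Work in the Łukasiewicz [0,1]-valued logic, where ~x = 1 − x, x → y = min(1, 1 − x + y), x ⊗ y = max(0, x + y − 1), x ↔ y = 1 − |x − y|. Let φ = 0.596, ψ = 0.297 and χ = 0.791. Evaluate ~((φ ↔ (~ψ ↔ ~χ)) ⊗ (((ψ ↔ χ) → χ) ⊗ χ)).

0.299

~ψ = 1 − 0.297 = 0.703
~χ = 1 − 0.791 = 0.209
~ψ ↔ ~χ = 1 − |0.703 − 0.209| = 1 − 0.494 = 0.506
φ ↔ (~ψ ↔ ~χ) = 1 − |0.596 − 0.506| = 1 − 0.090 = 0.910
ψ ↔ χ = 1 − |0.297 − 0.791| = 1 − 0.494 = 0.506
(ψ ↔ χ) → χ = min(1, 1 − 0.506 + 0.791) = min(1, 1.285) = 1.000
((ψ ↔ χ) → χ) ⊗ χ = max(0, 1.000 + 0.791 − 1) = max(0, 0.791) = 0.791
(φ ↔ (~ψ ↔ ~χ)) ⊗ (((ψ ↔ χ) → χ) ⊗ χ) = max(0, 0.910 + 0.791 − 1) = max(0, 0.701) = 0.701
~((φ ↔ (~ψ ↔ ~χ)) ⊗ (((ψ ↔ χ) → χ) ⊗ χ)) = 1 − 0.701 = 0.299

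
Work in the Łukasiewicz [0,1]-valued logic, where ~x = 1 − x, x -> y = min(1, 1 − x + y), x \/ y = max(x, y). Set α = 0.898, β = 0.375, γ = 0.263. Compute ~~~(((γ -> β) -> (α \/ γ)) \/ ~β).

0.102

γ -> β = min(1, 1 − 0.263 + 0.375) = min(1, 1.112) = 1.000
α \/ γ = max(0.898, 0.263) = 0.898
(γ -> β) -> (α \/ γ) = min(1, 1 − 1.000 + 0.898) = min(1, 0.898) = 0.898
~β = 1 − 0.375 = 0.625
((γ -> β) -> (α \/ γ)) \/ ~β = max(0.898, 0.625) = 0.898
~(((γ -> β) -> (α \/ γ)) \/ ~β) = 1 − 0.898 = 0.102
~~(((γ -> β) -> (α \/ γ)) \/ ~β) = 1 − 0.102 = 0.898
~~~(((γ -> β) -> (α \/ γ)) \/ ~β) = 1 − 0.898 = 0.102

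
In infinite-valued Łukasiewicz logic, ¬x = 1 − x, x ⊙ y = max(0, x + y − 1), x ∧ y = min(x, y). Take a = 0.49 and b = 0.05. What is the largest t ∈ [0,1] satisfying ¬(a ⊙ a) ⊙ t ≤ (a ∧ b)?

0.05

a ⊙ a = max(0, 0.49 + 0.49 − 1) = max(0, -0.02) = 0.00
¬(a ⊙ a) = 1 − 0.00 = 1.00
So the left factor is ¬(a ⊙ a) = 1.00.
a ∧ b = min(0.49, 0.05) = 0.05
So the right-hand bound is a ∧ b = 0.05.
The residuum of the Łukasiewicz t-norm gives the supremum: min(1, 1 − 1.00 + 0.05).
1 − 1.00 + 0.05 = 0.05, so t = min(1, 0.05) = 0.05.
Check: 1.00 ⊙ 0.05 = max(0, 0.05) = 0.05 ≤ 0.05.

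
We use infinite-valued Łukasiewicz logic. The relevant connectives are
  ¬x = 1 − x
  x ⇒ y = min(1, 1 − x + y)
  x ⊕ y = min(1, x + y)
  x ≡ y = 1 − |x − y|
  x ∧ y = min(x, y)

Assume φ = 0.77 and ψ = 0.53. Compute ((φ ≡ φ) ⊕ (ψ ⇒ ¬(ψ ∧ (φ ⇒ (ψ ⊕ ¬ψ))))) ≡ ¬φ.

φ ≡ φ = 1 − |0.77 − 0.77| = 1 − 0.00 = 1.00
¬ψ = 1 − 0.53 = 0.47
ψ ⊕ ¬ψ = min(1, 0.53 + 0.47) = min(1, 1.00) = 1.00
φ ⇒ (ψ ⊕ ¬ψ) = min(1, 1 − 0.77 + 1.00) = min(1, 1.23) = 1.00
ψ ∧ (φ ⇒ (ψ ⊕ ¬ψ)) = min(0.53, 1.00) = 0.53
¬(ψ ∧ (φ ⇒ (ψ ⊕ ¬ψ))) = 1 − 0.53 = 0.47
ψ ⇒ ¬(ψ ∧ (φ ⇒ (ψ ⊕ ¬ψ))) = min(1, 1 − 0.53 + 0.47) = min(1, 0.94) = 0.94
(φ ≡ φ) ⊕ (ψ ⇒ ¬(ψ ∧ (φ ⇒ (ψ ⊕ ¬ψ)))) = min(1, 1.00 + 0.94) = min(1, 1.94) = 1.00
¬φ = 1 − 0.77 = 0.23
((φ ≡ φ) ⊕ (ψ ⇒ ¬(ψ ∧ (φ ⇒ (ψ ⊕ ¬ψ))))) ≡ ¬φ = 1 − |1.00 − 0.23| = 1 − 0.77 = 0.23

0.23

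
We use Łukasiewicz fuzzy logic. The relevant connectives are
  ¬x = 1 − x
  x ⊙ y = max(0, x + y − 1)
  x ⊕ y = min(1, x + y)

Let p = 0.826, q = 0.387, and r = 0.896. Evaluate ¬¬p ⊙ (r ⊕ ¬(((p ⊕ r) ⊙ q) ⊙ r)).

0.826

¬p = 1 − 0.826 = 0.174
¬¬p = 1 − 0.174 = 0.826
p ⊕ r = min(1, 0.826 + 0.896) = min(1, 1.722) = 1.000
(p ⊕ r) ⊙ q = max(0, 1.000 + 0.387 − 1) = max(0, 0.387) = 0.387
((p ⊕ r) ⊙ q) ⊙ r = max(0, 0.387 + 0.896 − 1) = max(0, 0.283) = 0.283
¬(((p ⊕ r) ⊙ q) ⊙ r) = 1 − 0.283 = 0.717
r ⊕ ¬(((p ⊕ r) ⊙ q) ⊙ r) = min(1, 0.896 + 0.717) = min(1, 1.613) = 1.000
¬¬p ⊙ (r ⊕ ¬(((p ⊕ r) ⊙ q) ⊙ r)) = max(0, 0.826 + 1.000 − 1) = max(0, 0.826) = 0.826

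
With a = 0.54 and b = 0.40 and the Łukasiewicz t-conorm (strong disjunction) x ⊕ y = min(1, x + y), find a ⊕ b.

a ⊕ b = min(1, 0.54 + 0.40) = min(1, 0.94) = 0.94
For comparison, the Gödel t-conorm max(x, y) would give 0.54.

0.94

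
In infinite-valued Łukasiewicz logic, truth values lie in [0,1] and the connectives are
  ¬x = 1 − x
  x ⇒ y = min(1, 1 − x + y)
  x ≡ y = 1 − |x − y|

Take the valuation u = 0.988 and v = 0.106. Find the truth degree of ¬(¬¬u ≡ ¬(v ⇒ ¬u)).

¬u = 1 − 0.988 = 0.012
¬¬u = 1 − 0.012 = 0.988
v ⇒ ¬u = min(1, 1 − 0.106 + 0.012) = min(1, 0.906) = 0.906
¬(v ⇒ ¬u) = 1 − 0.906 = 0.094
¬¬u ≡ ¬(v ⇒ ¬u) = 1 − |0.988 − 0.094| = 1 − 0.894 = 0.106
¬(¬¬u ≡ ¬(v ⇒ ¬u)) = 1 − 0.106 = 0.894

0.894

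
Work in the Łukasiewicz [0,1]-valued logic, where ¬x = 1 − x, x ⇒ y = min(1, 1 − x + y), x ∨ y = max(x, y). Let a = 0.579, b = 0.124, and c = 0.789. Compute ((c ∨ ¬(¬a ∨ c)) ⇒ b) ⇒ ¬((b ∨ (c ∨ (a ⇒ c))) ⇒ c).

¬a = 1 − 0.579 = 0.421
¬a ∨ c = max(0.421, 0.789) = 0.789
¬(¬a ∨ c) = 1 − 0.789 = 0.211
c ∨ ¬(¬a ∨ c) = max(0.789, 0.211) = 0.789
(c ∨ ¬(¬a ∨ c)) ⇒ b = min(1, 1 − 0.789 + 0.124) = min(1, 0.335) = 0.335
a ⇒ c = min(1, 1 − 0.579 + 0.789) = min(1, 1.210) = 1.000
c ∨ (a ⇒ c) = max(0.789, 1.000) = 1.000
b ∨ (c ∨ (a ⇒ c)) = max(0.124, 1.000) = 1.000
(b ∨ (c ∨ (a ⇒ c))) ⇒ c = min(1, 1 − 1.000 + 0.789) = min(1, 0.789) = 0.789
¬((b ∨ (c ∨ (a ⇒ c))) ⇒ c) = 1 − 0.789 = 0.211
((c ∨ ¬(¬a ∨ c)) ⇒ b) ⇒ ¬((b ∨ (c ∨ (a ⇒ c))) ⇒ c) = min(1, 1 − 0.335 + 0.211) = min(1, 0.876) = 0.876

0.876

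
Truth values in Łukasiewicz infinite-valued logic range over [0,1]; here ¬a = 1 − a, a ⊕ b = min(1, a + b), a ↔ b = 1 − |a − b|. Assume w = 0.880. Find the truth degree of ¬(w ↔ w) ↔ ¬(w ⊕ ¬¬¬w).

w ↔ w = 1 − |0.880 − 0.880| = 1 − 0.000 = 1.000
¬(w ↔ w) = 1 − 1.000 = 0.000
¬w = 1 − 0.880 = 0.120
¬¬w = 1 − 0.120 = 0.880
¬¬¬w = 1 − 0.880 = 0.120
w ⊕ ¬¬¬w = min(1, 0.880 + 0.120) = min(1, 1.000) = 1.000
¬(w ⊕ ¬¬¬w) = 1 − 1.000 = 0.000
¬(w ↔ w) ↔ ¬(w ⊕ ¬¬¬w) = 1 − |0.000 − 0.000| = 1 − 0.000 = 1.000

1.000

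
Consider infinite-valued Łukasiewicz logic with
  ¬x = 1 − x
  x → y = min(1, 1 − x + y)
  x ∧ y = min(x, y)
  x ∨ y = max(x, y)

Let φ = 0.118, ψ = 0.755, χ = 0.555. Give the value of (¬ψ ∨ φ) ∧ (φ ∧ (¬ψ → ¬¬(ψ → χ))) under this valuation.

¬ψ = 1 − 0.755 = 0.245
¬ψ ∨ φ = max(0.245, 0.118) = 0.245
ψ → χ = min(1, 1 − 0.755 + 0.555) = min(1, 0.800) = 0.800
¬(ψ → χ) = 1 − 0.800 = 0.200
¬¬(ψ → χ) = 1 − 0.200 = 0.800
¬ψ → ¬¬(ψ → χ) = min(1, 1 − 0.245 + 0.800) = min(1, 1.555) = 1.000
φ ∧ (¬ψ → ¬¬(ψ → χ)) = min(0.118, 1.000) = 0.118
(¬ψ ∨ φ) ∧ (φ ∧ (¬ψ → ¬¬(ψ → χ))) = min(0.245, 0.118) = 0.118

0.118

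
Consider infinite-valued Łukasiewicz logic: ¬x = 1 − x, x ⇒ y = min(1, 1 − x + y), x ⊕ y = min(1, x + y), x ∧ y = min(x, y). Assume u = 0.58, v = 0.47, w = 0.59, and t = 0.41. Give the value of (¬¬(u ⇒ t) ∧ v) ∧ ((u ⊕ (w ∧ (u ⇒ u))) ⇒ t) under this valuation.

0.41

u ⇒ t = min(1, 1 − 0.58 + 0.41) = min(1, 0.83) = 0.83
¬(u ⇒ t) = 1 − 0.83 = 0.17
¬¬(u ⇒ t) = 1 − 0.17 = 0.83
¬¬(u ⇒ t) ∧ v = min(0.83, 0.47) = 0.47
u ⇒ u = min(1, 1 − 0.58 + 0.58) = min(1, 1.00) = 1.00
w ∧ (u ⇒ u) = min(0.59, 1.00) = 0.59
u ⊕ (w ∧ (u ⇒ u)) = min(1, 0.58 + 0.59) = min(1, 1.17) = 1.00
(u ⊕ (w ∧ (u ⇒ u))) ⇒ t = min(1, 1 − 1.00 + 0.41) = min(1, 0.41) = 0.41
(¬¬(u ⇒ t) ∧ v) ∧ ((u ⊕ (w ∧ (u ⇒ u))) ⇒ t) = min(0.47, 0.41) = 0.41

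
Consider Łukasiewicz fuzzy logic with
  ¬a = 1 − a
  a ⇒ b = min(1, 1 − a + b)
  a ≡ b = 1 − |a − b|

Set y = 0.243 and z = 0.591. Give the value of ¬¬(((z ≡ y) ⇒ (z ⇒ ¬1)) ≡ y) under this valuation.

0.486

z ≡ y = 1 − |0.591 − 0.243| = 1 − 0.348 = 0.652
¬1 = 1 − 1.000 = 0.000
z ⇒ ¬1 = min(1, 1 − 0.591 + 0.000) = min(1, 0.409) = 0.409
(z ≡ y) ⇒ (z ⇒ ¬1) = min(1, 1 − 0.652 + 0.409) = min(1, 0.757) = 0.757
((z ≡ y) ⇒ (z ⇒ ¬1)) ≡ y = 1 − |0.757 − 0.243| = 1 − 0.514 = 0.486
¬(((z ≡ y) ⇒ (z ⇒ ¬1)) ≡ y) = 1 − 0.486 = 0.514
¬¬(((z ≡ y) ⇒ (z ⇒ ¬1)) ≡ y) = 1 − 0.514 = 0.486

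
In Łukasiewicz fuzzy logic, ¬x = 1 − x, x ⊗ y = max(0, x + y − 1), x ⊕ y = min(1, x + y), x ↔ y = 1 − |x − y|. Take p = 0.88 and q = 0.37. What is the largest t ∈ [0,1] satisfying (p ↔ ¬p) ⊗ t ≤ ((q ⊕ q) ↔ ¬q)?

1.00

¬p = 1 − 0.88 = 0.12
p ↔ ¬p = 1 − |0.88 − 0.12| = 1 − 0.76 = 0.24
So the left factor is p ↔ ¬p = 0.24.
q ⊕ q = min(1, 0.37 + 0.37) = min(1, 0.74) = 0.74
¬q = 1 − 0.37 = 0.63
(q ⊕ q) ↔ ¬q = 1 − |0.74 − 0.63| = 1 − 0.11 = 0.89
So the right-hand bound is (q ⊕ q) ↔ ¬q = 0.89.
The residuum of the Łukasiewicz t-norm gives the supremum: min(1, 1 − 0.24 + 0.89).
1 − 0.24 + 0.89 = 1.65, so t = min(1, 1.65) = 1.00.
Check: 0.24 ⊗ 1.00 = max(0, 0.24) = 0.24 ≤ 0.89.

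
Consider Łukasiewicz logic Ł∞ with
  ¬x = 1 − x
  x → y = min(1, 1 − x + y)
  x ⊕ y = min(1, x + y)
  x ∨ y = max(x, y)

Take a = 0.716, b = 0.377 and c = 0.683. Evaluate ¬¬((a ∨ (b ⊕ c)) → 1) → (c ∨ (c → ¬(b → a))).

0.683

b ⊕ c = min(1, 0.377 + 0.683) = min(1, 1.060) = 1.000
a ∨ (b ⊕ c) = max(0.716, 1.000) = 1.000
(a ∨ (b ⊕ c)) → 1 = min(1, 1 − 1.000 + 1.000) = min(1, 1.000) = 1.000
¬((a ∨ (b ⊕ c)) → 1) = 1 − 1.000 = 0.000
¬¬((a ∨ (b ⊕ c)) → 1) = 1 − 0.000 = 1.000
b → a = min(1, 1 − 0.377 + 0.716) = min(1, 1.339) = 1.000
¬(b → a) = 1 − 1.000 = 0.000
c → ¬(b → a) = min(1, 1 − 0.683 + 0.000) = min(1, 0.317) = 0.317
c ∨ (c → ¬(b → a)) = max(0.683, 0.317) = 0.683
¬¬((a ∨ (b ⊕ c)) → 1) → (c ∨ (c → ¬(b → a))) = min(1, 1 − 1.000 + 0.683) = min(1, 0.683) = 0.683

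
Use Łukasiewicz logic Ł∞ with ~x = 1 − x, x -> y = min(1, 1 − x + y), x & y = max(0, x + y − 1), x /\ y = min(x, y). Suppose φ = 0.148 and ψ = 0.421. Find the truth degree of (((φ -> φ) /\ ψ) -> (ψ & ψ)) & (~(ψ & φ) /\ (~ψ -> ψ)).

φ -> φ = min(1, 1 − 0.148 + 0.148) = min(1, 1.000) = 1.000
(φ -> φ) /\ ψ = min(1.000, 0.421) = 0.421
ψ & ψ = max(0, 0.421 + 0.421 − 1) = max(0, -0.158) = 0.000
((φ -> φ) /\ ψ) -> (ψ & ψ) = min(1, 1 − 0.421 + 0.000) = min(1, 0.579) = 0.579
ψ & φ = max(0, 0.421 + 0.148 − 1) = max(0, -0.431) = 0.000
~(ψ & φ) = 1 − 0.000 = 1.000
~ψ = 1 − 0.421 = 0.579
~ψ -> ψ = min(1, 1 − 0.579 + 0.421) = min(1, 0.842) = 0.842
~(ψ & φ) /\ (~ψ -> ψ) = min(1.000, 0.842) = 0.842
(((φ -> φ) /\ ψ) -> (ψ & ψ)) & (~(ψ & φ) /\ (~ψ -> ψ)) = max(0, 0.579 + 0.842 − 1) = max(0, 0.421) = 0.421

0.421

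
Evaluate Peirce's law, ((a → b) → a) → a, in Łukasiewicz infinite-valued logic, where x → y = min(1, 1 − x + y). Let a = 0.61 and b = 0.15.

a → b = min(1, 1 − 0.61 + 0.15) = min(1, 0.54) = 0.54
(a → b) → a = min(1, 1 − 0.54 + 0.61) = min(1, 1.07) = 1.00
((a → b) → a) → a = min(1, 1 − 1.00 + 0.61) = min(1, 0.61) = 0.61
(The value 0.61 < 1 shows this instance is not satisfied; not a Ł∞-tautology in general.)

0.61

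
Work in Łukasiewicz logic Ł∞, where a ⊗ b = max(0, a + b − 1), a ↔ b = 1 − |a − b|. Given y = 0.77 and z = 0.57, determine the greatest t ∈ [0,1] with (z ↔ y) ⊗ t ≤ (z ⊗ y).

z ↔ y = 1 − |0.57 − 0.77| = 1 − 0.20 = 0.80
So the left factor is z ↔ y = 0.80.
z ⊗ y = max(0, 0.57 + 0.77 − 1) = max(0, 0.34) = 0.34
So the right-hand bound is z ⊗ y = 0.34.
The residuum of the Łukasiewicz t-norm gives the supremum: min(1, 1 − 0.80 + 0.34).
1 − 0.80 + 0.34 = 0.54, so t = min(1, 0.54) = 0.54.
Check: 0.80 ⊗ 0.54 = max(0, 0.34) = 0.34 ≤ 0.34.

0.54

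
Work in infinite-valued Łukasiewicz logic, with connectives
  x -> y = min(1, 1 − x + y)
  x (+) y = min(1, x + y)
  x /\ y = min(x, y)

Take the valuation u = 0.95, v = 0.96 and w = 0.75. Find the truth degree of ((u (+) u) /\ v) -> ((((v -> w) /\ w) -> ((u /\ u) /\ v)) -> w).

u (+) u = min(1, 0.95 + 0.95) = min(1, 1.90) = 1.00
(u (+) u) /\ v = min(1.00, 0.96) = 0.96
v -> w = min(1, 1 − 0.96 + 0.75) = min(1, 0.79) = 0.79
(v -> w) /\ w = min(0.79, 0.75) = 0.75
u /\ u = min(0.95, 0.95) = 0.95
(u /\ u) /\ v = min(0.95, 0.96) = 0.95
((v -> w) /\ w) -> ((u /\ u) /\ v) = min(1, 1 − 0.75 + 0.95) = min(1, 1.20) = 1.00
(((v -> w) /\ w) -> ((u /\ u) /\ v)) -> w = min(1, 1 − 1.00 + 0.75) = min(1, 0.75) = 0.75
((u (+) u) /\ v) -> ((((v -> w) /\ w) -> ((u /\ u) /\ v)) -> w) = min(1, 1 − 0.96 + 0.75) = min(1, 0.79) = 0.79

0.79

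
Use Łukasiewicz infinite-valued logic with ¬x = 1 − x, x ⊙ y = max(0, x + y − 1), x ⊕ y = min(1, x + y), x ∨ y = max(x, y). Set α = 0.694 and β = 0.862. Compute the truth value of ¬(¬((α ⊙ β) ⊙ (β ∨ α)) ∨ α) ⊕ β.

α ⊙ β = max(0, 0.694 + 0.862 − 1) = max(0, 0.556) = 0.556
β ∨ α = max(0.862, 0.694) = 0.862
(α ⊙ β) ⊙ (β ∨ α) = max(0, 0.556 + 0.862 − 1) = max(0, 0.418) = 0.418
¬((α ⊙ β) ⊙ (β ∨ α)) = 1 − 0.418 = 0.582
¬((α ⊙ β) ⊙ (β ∨ α)) ∨ α = max(0.582, 0.694) = 0.694
¬(¬((α ⊙ β) ⊙ (β ∨ α)) ∨ α) = 1 − 0.694 = 0.306
¬(¬((α ⊙ β) ⊙ (β ∨ α)) ∨ α) ⊕ β = min(1, 0.306 + 0.862) = min(1, 1.168) = 1.000

1.000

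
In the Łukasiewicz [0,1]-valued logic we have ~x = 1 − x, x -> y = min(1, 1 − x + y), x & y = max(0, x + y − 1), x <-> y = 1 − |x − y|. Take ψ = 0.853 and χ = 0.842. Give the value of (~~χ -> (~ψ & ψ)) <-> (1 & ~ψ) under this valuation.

~χ = 1 − 0.842 = 0.158
~~χ = 1 − 0.158 = 0.842
~ψ = 1 − 0.853 = 0.147
~ψ & ψ = max(0, 0.147 + 0.853 − 1) = max(0, 0.000) = 0.000
~~χ -> (~ψ & ψ) = min(1, 1 − 0.842 + 0.000) = min(1, 0.158) = 0.158
1 & ~ψ = max(0, 1.000 + 0.147 − 1) = max(0, 0.147) = 0.147
(~~χ -> (~ψ & ψ)) <-> (1 & ~ψ) = 1 − |0.158 − 0.147| = 1 − 0.011 = 0.989

0.989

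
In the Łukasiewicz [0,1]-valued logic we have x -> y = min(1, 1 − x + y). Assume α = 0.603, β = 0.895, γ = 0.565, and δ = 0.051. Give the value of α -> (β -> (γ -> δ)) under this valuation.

γ -> δ = min(1, 1 − 0.565 + 0.051) = min(1, 0.486) = 0.486
β -> (γ -> δ) = min(1, 1 − 0.895 + 0.486) = min(1, 0.591) = 0.591
α -> (β -> (γ -> δ)) = min(1, 1 − 0.603 + 0.591) = min(1, 0.988) = 0.988

0.988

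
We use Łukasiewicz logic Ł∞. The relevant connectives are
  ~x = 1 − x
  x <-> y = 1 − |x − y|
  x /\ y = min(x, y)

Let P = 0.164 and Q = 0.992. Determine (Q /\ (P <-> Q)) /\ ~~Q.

0.172

P <-> Q = 1 − |0.164 − 0.992| = 1 − 0.828 = 0.172
Q /\ (P <-> Q) = min(0.992, 0.172) = 0.172
~Q = 1 − 0.992 = 0.008
~~Q = 1 − 0.008 = 0.992
(Q /\ (P <-> Q)) /\ ~~Q = min(0.172, 0.992) = 0.172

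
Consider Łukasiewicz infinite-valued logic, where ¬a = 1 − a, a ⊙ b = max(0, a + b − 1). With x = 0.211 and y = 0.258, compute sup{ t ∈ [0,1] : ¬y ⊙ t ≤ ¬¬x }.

¬y = 1 − 0.258 = 0.742
So the left factor is ¬y = 0.742.
¬x = 1 − 0.211 = 0.789
¬¬x = 1 − 0.789 = 0.211
So the right-hand bound is ¬¬x = 0.211.
The residuum of the Łukasiewicz t-norm gives the supremum: min(1, 1 − 0.742 + 0.211).
1 − 0.742 + 0.211 = 0.469, so t = min(1, 0.469) = 0.469.
Check: 0.742 ⊙ 0.469 = max(0, 0.211) = 0.211 ≤ 0.211.

0.469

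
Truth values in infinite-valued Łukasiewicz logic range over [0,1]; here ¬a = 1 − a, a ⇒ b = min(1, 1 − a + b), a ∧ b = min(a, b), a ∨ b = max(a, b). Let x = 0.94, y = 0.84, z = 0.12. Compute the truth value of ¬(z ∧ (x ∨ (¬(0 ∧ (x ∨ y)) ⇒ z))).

x ∨ y = max(0.94, 0.84) = 0.94
0 ∧ (x ∨ y) = min(0.00, 0.94) = 0.00
¬(0 ∧ (x ∨ y)) = 1 − 0.00 = 1.00
¬(0 ∧ (x ∨ y)) ⇒ z = min(1, 1 − 1.00 + 0.12) = min(1, 0.12) = 0.12
x ∨ (¬(0 ∧ (x ∨ y)) ⇒ z) = max(0.94, 0.12) = 0.94
z ∧ (x ∨ (¬(0 ∧ (x ∨ y)) ⇒ z)) = min(0.12, 0.94) = 0.12
¬(z ∧ (x ∨ (¬(0 ∧ (x ∨ y)) ⇒ z))) = 1 − 0.12 = 0.88

0.88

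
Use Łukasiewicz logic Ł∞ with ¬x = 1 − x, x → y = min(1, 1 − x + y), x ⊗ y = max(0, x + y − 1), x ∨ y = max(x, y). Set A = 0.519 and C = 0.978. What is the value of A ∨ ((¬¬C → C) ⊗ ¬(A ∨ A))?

0.519

¬C = 1 − 0.978 = 0.022
¬¬C = 1 − 0.022 = 0.978
¬¬C → C = min(1, 1 − 0.978 + 0.978) = min(1, 1.000) = 1.000
A ∨ A = max(0.519, 0.519) = 0.519
¬(A ∨ A) = 1 − 0.519 = 0.481
(¬¬C → C) ⊗ ¬(A ∨ A) = max(0, 1.000 + 0.481 − 1) = max(0, 0.481) = 0.481
A ∨ ((¬¬C → C) ⊗ ¬(A ∨ A)) = max(0.519, 0.481) = 0.519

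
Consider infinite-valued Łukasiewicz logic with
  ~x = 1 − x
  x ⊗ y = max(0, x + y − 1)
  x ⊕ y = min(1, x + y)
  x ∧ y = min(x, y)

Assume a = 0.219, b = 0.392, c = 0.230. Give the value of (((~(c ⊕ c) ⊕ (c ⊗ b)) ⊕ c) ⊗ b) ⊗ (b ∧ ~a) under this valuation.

0.000

c ⊕ c = min(1, 0.230 + 0.230) = min(1, 0.460) = 0.460
~(c ⊕ c) = 1 − 0.460 = 0.540
c ⊗ b = max(0, 0.230 + 0.392 − 1) = max(0, -0.378) = 0.000
~(c ⊕ c) ⊕ (c ⊗ b) = min(1, 0.540 + 0.000) = min(1, 0.540) = 0.540
(~(c ⊕ c) ⊕ (c ⊗ b)) ⊕ c = min(1, 0.540 + 0.230) = min(1, 0.770) = 0.770
((~(c ⊕ c) ⊕ (c ⊗ b)) ⊕ c) ⊗ b = max(0, 0.770 + 0.392 − 1) = max(0, 0.162) = 0.162
~a = 1 − 0.219 = 0.781
b ∧ ~a = min(0.392, 0.781) = 0.392
(((~(c ⊕ c) ⊕ (c ⊗ b)) ⊕ c) ⊗ b) ⊗ (b ∧ ~a) = max(0, 0.162 + 0.392 − 1) = max(0, -0.446) = 0.000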